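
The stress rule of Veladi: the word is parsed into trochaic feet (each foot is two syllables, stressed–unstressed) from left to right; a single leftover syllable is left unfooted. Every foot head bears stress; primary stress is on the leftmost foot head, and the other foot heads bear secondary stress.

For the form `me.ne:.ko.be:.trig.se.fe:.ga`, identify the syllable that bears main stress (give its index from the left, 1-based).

Parse left to right into trochaic (ˈσσ) feet: (ˈme.ne:) (ˈko.be:) (ˈtrig.se) (ˈfe:.ga).
Foot heads (stressed positions): 1, 3, 5, 7.
End Rule Leftmost: primary stress on the leftmost head = syllable 1.
Primary stress: syllable 1 → ˈme.ne:.ko.be:.trig.se.fe:.ga.

1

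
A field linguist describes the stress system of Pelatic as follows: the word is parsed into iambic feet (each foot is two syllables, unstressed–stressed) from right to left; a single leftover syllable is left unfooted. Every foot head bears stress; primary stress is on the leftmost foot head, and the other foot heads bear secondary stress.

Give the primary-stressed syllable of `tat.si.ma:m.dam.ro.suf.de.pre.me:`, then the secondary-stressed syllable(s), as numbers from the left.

primary 3, secondary 5, 7, 9

Parse right to left into iambic (σˈσ) feet: tat (si.ˈma:m) (dam.ˈro) (suf.ˈde) (pre.ˈme:). Syllable 1 is left unfooted.
Foot heads (stressed positions): 3, 5, 7, 9.
End Rule Leftmost: primary stress on the leftmost head = syllable 3.
Secondary stress on 5, 7, 9: tat.si.ˈma:m.dam.ˌro.suf.ˌde.pre.ˌme:.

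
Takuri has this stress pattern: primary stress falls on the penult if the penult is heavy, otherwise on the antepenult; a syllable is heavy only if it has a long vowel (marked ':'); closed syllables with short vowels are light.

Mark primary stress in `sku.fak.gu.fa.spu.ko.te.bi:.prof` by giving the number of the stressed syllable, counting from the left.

8

Weights: 7 te L, 8 bi: H, 9 prof L.
The penult (syllable 8, bi:) is heavy, so it takes stress.
Primary stress: syllable 8 → sku.fak.gu.fa.spu.ko.te.ˈbi:.prof.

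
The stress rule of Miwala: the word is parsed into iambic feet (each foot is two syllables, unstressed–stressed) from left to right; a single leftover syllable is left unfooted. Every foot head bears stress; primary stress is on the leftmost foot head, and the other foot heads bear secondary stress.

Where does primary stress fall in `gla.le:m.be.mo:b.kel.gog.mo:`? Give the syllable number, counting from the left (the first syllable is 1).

Parse left to right into iambic (σˈσ) feet: (gla.ˈle:m) (be.ˈmo:b) (kel.ˈgog) mo:. Syllable 7 is left unfooted.
Foot heads (stressed positions): 2, 4, 6.
End Rule Leftmost: primary stress on the leftmost head = syllable 2.
Primary stress: syllable 2 → gla.ˈle:m.be.mo:b.kel.gog.mo:.

2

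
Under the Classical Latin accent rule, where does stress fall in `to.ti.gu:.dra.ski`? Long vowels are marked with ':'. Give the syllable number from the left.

3

Classical Latin: stress the penult if heavy (long vowel or closed), else the antepenult.
Weights: 3 gu: H, 4 dra L, 5 ski L.
The penult (syllable 4, dra) is light, so stress falls on the antepenult (syllable 3, gu:).
Stress on syllable 3: to.ti.ˈgu:.dra.ski.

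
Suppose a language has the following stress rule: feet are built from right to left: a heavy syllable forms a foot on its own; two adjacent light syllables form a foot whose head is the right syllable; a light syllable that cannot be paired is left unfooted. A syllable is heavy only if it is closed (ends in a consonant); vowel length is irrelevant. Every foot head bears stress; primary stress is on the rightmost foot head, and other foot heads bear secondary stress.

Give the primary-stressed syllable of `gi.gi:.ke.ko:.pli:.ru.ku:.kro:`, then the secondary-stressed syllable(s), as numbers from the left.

Weights: 1 gi L, 2 gi: L, 3 ke L, 4 ko: L, 5 pli: L, 6 ru L, 7 ku: L, 8 kro: L.
Parse right to left (heavy = foot alone; LL = one foot; stranded L unfooted): (gi.ˈgi:) (ke.ˈko:) (pli:.ˈru) (ku:.ˈkro:).
Foot heads: 2, 4, 6, 8.
Primary stress on the rightmost head = syllable 8.
Secondary stress on 2, 4, 6: gi.ˌgi:.ke.ˌko:.pli:.ˌru.ku:.ˈkro:.

primary 8, secondary 2, 4, 6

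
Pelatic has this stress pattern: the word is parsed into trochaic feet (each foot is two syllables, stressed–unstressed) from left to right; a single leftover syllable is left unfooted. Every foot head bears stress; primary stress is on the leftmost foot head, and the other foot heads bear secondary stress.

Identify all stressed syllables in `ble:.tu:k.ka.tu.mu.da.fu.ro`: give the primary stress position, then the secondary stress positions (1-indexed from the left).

primary 1, secondary 3, 5, 7

Parse left to right into trochaic (ˈσσ) feet: (ˈble:.tu:k) (ˈka.tu) (ˈmu.da) (ˈfu.ro).
Foot heads (stressed positions): 1, 3, 5, 7.
End Rule Leftmost: primary stress on the leftmost head = syllable 1.
Secondary stress on 3, 5, 7: ˈble:.tu:k.ˌka.tu.ˌmu.da.ˌfu.ro.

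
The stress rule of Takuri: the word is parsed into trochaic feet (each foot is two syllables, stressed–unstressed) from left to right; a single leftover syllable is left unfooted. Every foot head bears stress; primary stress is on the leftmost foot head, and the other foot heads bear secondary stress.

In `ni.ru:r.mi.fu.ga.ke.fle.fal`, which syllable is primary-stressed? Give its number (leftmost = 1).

Parse left to right into trochaic (ˈσσ) feet: (ˈni.ru:r) (ˈmi.fu) (ˈga.ke) (ˈfle.fal).
Foot heads (stressed positions): 1, 3, 5, 7.
End Rule Leftmost: primary stress on the leftmost head = syllable 1.
Primary stress: syllable 1 → ˈni.ru:r.mi.fu.ga.ke.fle.fal.

1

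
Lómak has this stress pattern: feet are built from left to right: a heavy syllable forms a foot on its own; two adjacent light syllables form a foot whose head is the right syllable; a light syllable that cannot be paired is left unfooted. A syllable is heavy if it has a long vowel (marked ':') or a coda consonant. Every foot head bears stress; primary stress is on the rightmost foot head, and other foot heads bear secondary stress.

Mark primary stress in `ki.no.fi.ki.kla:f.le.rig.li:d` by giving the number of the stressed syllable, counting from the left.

Weights: 1 ki L, 2 no L, 3 fi L, 4 ki L, 5 kla:f H, 6 le L, 7 rig H, 8 li:d H.
Parse left to right (heavy = foot alone; LL = one foot; stranded L unfooted): (ki.ˈno) (fi.ˈki) (ˈkla:f) le (ˈrig) (ˈli:d).
Foot heads: 2, 4, 5, 7, 8.
Primary stress on the rightmost head = syllable 8.
Primary stress: syllable 8 → ki.no.fi.ki.kla:f.le.rig.ˈli:d.

8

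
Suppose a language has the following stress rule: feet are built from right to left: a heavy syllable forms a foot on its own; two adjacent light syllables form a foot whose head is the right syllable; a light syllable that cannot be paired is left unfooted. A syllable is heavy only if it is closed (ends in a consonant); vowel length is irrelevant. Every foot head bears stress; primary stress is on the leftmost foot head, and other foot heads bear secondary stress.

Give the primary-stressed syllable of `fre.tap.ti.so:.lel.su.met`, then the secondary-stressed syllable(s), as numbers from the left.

primary 2, secondary 4, 5, 7

Weights: 1 fre L, 2 tap H, 3 ti L, 4 so: L, 5 lel H, 6 su L, 7 met H.
Parse right to left (heavy = foot alone; LL = one foot; stranded L unfooted): fre (ˈtap) (ti.ˈso:) (ˈlel) su (ˈmet).
Foot heads: 2, 4, 5, 7.
Primary stress on the leftmost head = syllable 2.
Secondary stress on 4, 5, 7: fre.ˈtap.ti.ˌso:.ˌlel.su.ˌmet.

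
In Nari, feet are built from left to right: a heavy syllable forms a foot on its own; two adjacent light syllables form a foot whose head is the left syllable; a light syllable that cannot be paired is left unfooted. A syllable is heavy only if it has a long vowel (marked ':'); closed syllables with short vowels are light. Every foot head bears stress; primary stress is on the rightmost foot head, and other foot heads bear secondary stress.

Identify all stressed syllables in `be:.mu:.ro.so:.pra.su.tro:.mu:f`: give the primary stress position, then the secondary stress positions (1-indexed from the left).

primary 8, secondary 1, 2, 4, 5, 7

Weights: 1 be: H, 2 mu: H, 3 ro L, 4 so: H, 5 pra L, 6 su L, 7 tro: H, 8 mu:f H.
Parse left to right (heavy = foot alone; LL = one foot; stranded L unfooted): (ˈbe:) (ˈmu:) ro (ˈso:) (ˈpra.su) (ˈtro:) (ˈmu:f).
Foot heads: 1, 2, 4, 5, 7, 8.
Primary stress on the rightmost head = syllable 8.
Secondary stress on 1, 2, 4, 5, 7: ˌbe:.ˌmu:.ro.ˌso:.ˌpra.su.ˌtro:.ˈmu:f.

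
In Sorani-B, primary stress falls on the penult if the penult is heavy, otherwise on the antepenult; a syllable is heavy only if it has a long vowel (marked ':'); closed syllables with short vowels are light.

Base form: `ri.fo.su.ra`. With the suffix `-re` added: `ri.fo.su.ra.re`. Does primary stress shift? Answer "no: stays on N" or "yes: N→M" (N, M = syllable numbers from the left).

yes: 2→3

Base `ri.fo.su.ra` (4 syllables):
  Weights: 2 fo L, 3 su L, 4 ra L.
  The penult (syllable 3, su) is light, so stress falls on the antepenult (syllable 2, fo).
  → primary stress on syllable 2.
Suffixed `ri.fo.su.ra.re` (5 syllables):
  Weights: 3 su L, 4 ra L, 5 re L.
  The penult (syllable 4, ra) is light, so stress falls on the antepenult (syllable 3, su).
  → primary stress on syllable 3.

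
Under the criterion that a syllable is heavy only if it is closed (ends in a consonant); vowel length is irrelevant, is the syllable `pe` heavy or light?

`pe`: short vowel, open (no coda). Open (no coda) → light.

light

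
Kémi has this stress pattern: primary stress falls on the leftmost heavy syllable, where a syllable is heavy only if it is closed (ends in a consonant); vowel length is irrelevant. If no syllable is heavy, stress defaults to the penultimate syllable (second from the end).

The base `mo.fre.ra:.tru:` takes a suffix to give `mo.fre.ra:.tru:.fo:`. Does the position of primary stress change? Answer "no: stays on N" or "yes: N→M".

yes: 3→4

Base `mo.fre.ra:.tru:` (4 syllables):
  Weights: 1 mo L, 2 fre L, 3 ra: L, 4 tru: L.
  No heavy syllable in the domain; default to the penultimate syllable (second from the end) = syllable 3.
  → primary stress on syllable 3.
Suffixed `mo.fre.ra:.tru:.fo:` (5 syllables):
  Weights: 1 mo L, 2 fre L, 3 ra: L, 4 tru: L, 5 fo: L.
  No heavy syllable in the domain; default to the penultimate syllable (second from the end) = syllable 4.
  → primary stress on syllable 4.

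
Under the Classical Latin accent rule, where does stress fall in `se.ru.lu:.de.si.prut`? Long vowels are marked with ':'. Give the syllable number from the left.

Classical Latin: stress the penult if heavy (long vowel or closed), else the antepenult.
Weights: 4 de L, 5 si L, 6 prut H.
The penult (syllable 5, si) is light, so stress falls on the antepenult (syllable 4, de).
Stress on syllable 4: se.ru.lu:.ˈde.si.prut.

4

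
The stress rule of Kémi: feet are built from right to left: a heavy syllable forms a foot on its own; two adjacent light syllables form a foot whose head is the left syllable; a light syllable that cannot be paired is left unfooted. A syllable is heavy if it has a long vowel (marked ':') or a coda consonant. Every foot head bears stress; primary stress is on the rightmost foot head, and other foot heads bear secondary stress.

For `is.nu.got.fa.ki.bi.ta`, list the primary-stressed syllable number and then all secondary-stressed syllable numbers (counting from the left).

primary 6, secondary 1, 3, 4

Weights: 1 is H, 2 nu L, 3 got H, 4 fa L, 5 ki L, 6 bi L, 7 ta L.
Parse right to left (heavy = foot alone; LL = one foot; stranded L unfooted): (ˈis) nu (ˈgot) (ˈfa.ki) (ˈbi.ta).
Foot heads: 1, 3, 4, 6.
Primary stress on the rightmost head = syllable 6.
Secondary stress on 1, 3, 4: ˌis.nu.ˌgot.ˌfa.ki.ˈbi.ta.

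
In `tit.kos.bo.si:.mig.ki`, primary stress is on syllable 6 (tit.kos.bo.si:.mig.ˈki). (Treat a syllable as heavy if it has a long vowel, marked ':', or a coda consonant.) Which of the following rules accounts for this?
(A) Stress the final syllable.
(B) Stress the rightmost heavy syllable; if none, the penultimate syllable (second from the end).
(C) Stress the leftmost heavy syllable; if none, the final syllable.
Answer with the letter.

Rule A → syllable 6 ✓.
Rule B → syllable 5 (observed: 6).
Rule C → syllable 1 (observed: 6).

A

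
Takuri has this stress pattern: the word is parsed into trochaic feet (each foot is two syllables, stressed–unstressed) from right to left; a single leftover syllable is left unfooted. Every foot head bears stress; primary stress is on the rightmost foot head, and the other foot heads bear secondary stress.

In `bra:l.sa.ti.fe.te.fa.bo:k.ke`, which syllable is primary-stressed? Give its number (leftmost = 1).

7

Parse right to left into trochaic (ˈσσ) feet: (ˈbra:l.sa) (ˈti.fe) (ˈte.fa) (ˈbo:k.ke).
Foot heads (stressed positions): 1, 3, 5, 7.
End Rule Rightmost: primary stress on the rightmost head = syllable 7.
Primary stress: syllable 7 → bra:l.sa.ti.fe.te.fa.ˈbo:k.ke.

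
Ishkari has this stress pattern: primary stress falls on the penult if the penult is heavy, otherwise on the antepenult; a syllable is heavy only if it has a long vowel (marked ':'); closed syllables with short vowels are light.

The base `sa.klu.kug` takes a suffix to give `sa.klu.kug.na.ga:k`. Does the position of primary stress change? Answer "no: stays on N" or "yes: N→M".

Base `sa.klu.kug` (3 syllables):
  Weights: 1 sa L, 2 klu L, 3 kug L.
  The penult (syllable 2, klu) is light, so stress falls on the antepenult (syllable 1, sa).
  → primary stress on syllable 1.
Suffixed `sa.klu.kug.na.ga:k` (5 syllables):
  Weights: 3 kug L, 4 na L, 5 ga:k H.
  The penult (syllable 4, na) is light, so stress falls on the antepenult (syllable 3, kug).
  → primary stress on syllable 3.

yes: 1→3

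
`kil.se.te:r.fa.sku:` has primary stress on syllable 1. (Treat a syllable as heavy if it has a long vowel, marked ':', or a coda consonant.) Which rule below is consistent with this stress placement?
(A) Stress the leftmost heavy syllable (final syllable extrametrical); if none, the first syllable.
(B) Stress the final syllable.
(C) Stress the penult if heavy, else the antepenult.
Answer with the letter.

Rule A → syllable 1 ✓.
Rule B → syllable 5 (observed: 1).
Rule C → syllable 3 (observed: 1).

A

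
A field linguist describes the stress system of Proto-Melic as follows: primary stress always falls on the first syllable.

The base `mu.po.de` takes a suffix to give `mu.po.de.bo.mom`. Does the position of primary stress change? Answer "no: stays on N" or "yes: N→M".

no: stays on 1

Base `mu.po.de` (3 syllables):
  The word has 3 syllables; the first syllable is syllable 1 (mu).
  → primary stress on syllable 1.
Suffixed `mu.po.de.bo.mom` (5 syllables):
  The word has 5 syllables; the first syllable is syllable 1 (mu).
  → primary stress on syllable 1.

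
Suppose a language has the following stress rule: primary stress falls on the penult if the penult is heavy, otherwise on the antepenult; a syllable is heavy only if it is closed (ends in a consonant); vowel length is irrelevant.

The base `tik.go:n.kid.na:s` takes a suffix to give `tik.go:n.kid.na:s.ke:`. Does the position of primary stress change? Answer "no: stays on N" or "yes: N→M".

yes: 3→4

Base `tik.go:n.kid.na:s` (4 syllables):
  Weights: 2 go:n H, 3 kid H, 4 na:s H.
  The penult (syllable 3, kid) is heavy, so it takes stress.
  → primary stress on syllable 3.
Suffixed `tik.go:n.kid.na:s.ke:` (5 syllables):
  Weights: 3 kid H, 4 na:s H, 5 ke: L.
  The penult (syllable 4, na:s) is heavy, so it takes stress.
  → primary stress on syllable 4.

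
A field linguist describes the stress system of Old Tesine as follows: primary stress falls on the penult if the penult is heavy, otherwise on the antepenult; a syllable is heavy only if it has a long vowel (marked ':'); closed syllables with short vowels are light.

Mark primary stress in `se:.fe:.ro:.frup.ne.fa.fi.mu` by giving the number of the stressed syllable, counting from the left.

6

Weights: 6 fa L, 7 fi L, 8 mu L.
The penult (syllable 7, fi) is light, so stress falls on the antepenult (syllable 6, fa).
Primary stress: syllable 6 → se:.fe:.ro:.frup.ne.ˈfa.fi.mu.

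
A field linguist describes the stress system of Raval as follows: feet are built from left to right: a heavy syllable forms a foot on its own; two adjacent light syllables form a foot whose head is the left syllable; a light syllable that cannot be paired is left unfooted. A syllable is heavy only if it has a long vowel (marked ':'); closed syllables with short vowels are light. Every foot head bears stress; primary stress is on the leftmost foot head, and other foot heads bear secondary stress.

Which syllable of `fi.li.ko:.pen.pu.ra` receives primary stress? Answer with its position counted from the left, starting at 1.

1

Weights: 1 fi L, 2 li L, 3 ko: H, 4 pen L, 5 pu L, 6 ra L.
Parse left to right (heavy = foot alone; LL = one foot; stranded L unfooted): (ˈfi.li) (ˈko:) (ˈpen.pu) ra.
Foot heads: 1, 3, 4.
Primary stress on the leftmost head = syllable 1.
Primary stress: syllable 1 → ˈfi.li.ko:.pen.pu.ra.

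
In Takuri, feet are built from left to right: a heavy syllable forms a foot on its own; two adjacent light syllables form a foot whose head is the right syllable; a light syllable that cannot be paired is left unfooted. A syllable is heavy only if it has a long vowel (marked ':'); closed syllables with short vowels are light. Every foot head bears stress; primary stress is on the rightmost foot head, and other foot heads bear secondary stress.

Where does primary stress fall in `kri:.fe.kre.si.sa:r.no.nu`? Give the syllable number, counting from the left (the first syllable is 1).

Weights: 1 kri: H, 2 fe L, 3 kre L, 4 si L, 5 sa:r H, 6 no L, 7 nu L.
Parse left to right (heavy = foot alone; LL = one foot; stranded L unfooted): (ˈkri:) (fe.ˈkre) si (ˈsa:r) (no.ˈnu).
Foot heads: 1, 3, 5, 7.
Primary stress on the rightmost head = syllable 7.
Primary stress: syllable 7 → kri:.fe.kre.si.sa:r.no.ˈnu.

7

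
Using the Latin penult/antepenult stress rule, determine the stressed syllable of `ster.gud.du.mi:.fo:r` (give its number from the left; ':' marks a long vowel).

4

Classical Latin: stress the penult if heavy (long vowel or closed), else the antepenult.
Weights: 3 du L, 4 mi: H, 5 fo:r H.
The penult (syllable 4, mi:) is heavy, so it takes stress.
Stress on syllable 4: ster.gud.du.ˈmi:.fo:r.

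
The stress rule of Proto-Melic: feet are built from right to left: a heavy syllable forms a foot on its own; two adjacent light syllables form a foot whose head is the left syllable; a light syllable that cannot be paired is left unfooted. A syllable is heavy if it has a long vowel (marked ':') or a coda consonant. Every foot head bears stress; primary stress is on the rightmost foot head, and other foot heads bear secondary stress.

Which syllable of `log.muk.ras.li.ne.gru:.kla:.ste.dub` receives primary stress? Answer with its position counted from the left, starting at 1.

Weights: 1 log H, 2 muk H, 3 ras H, 4 li L, 5 ne L, 6 gru: H, 7 kla: H, 8 ste L, 9 dub H.
Parse right to left (heavy = foot alone; LL = one foot; stranded L unfooted): (ˈlog) (ˈmuk) (ˈras) (ˈli.ne) (ˈgru:) (ˈkla:) ste (ˈdub).
Foot heads: 1, 2, 3, 4, 6, 7, 9.
Primary stress on the rightmost head = syllable 9.
Primary stress: syllable 9 → log.muk.ras.li.ne.gru:.kla:.ste.ˈdub.

9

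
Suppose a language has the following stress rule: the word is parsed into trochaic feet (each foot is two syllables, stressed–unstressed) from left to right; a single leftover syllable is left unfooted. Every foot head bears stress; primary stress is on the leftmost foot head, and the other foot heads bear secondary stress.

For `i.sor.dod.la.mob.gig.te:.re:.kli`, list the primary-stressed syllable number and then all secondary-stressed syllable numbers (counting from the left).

primary 1, secondary 3, 5, 7

Parse left to right into trochaic (ˈσσ) feet: (ˈi.sor) (ˈdod.la) (ˈmob.gig) (ˈte:.re:) kli. Syllable 9 is left unfooted.
Foot heads (stressed positions): 1, 3, 5, 7.
End Rule Leftmost: primary stress on the leftmost head = syllable 1.
Secondary stress on 3, 5, 7: ˈi.sor.ˌdod.la.ˌmob.gig.ˌte:.re:.kli.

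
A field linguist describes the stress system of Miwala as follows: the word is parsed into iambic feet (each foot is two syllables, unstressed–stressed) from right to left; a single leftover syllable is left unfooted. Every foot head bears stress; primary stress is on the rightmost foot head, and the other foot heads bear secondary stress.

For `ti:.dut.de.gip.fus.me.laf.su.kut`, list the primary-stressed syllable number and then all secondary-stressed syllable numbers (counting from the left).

primary 9, secondary 3, 5, 7

Parse right to left into iambic (σˈσ) feet: ti: (dut.ˈde) (gip.ˈfus) (me.ˈlaf) (su.ˈkut). Syllable 1 is left unfooted.
Foot heads (stressed positions): 3, 5, 7, 9.
End Rule Rightmost: primary stress on the rightmost head = syllable 9.
Secondary stress on 3, 5, 7: ti:.dut.ˌde.gip.ˌfus.me.ˌlaf.su.ˈkut.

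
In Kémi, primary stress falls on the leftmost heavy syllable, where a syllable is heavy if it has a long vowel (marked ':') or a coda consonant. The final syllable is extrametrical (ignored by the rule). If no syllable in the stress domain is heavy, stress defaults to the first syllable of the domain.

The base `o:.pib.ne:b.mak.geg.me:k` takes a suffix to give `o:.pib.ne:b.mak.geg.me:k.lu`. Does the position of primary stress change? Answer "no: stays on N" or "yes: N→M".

no: stays on 1

Base `o:.pib.ne:b.mak.geg.me:k` (6 syllables):
  The final syllable (6, me:k) is extrametrical; the stress domain is syllables 1–5.
  Weights: 1 o: H, 2 pib H, 3 ne:b H, 4 mak H, 5 geg H.
  Heavy syllables in the domain: 1, 2, 3, 4, 5. The leftmost is syllable 1 (o:).
  → primary stress on syllable 1.
Suffixed `o:.pib.ne:b.mak.geg.me:k.lu` (7 syllables):
  The final syllable (7, lu) is extrametrical; the stress domain is syllables 1–6.
  Weights: 1 o: H, 2 pib H, 3 ne:b H, 4 mak H, 5 geg H, 6 me:k H.
  Heavy syllables in the domain: 1, 2, 3, 4, 5, 6. The leftmost is syllable 1 (o:).
  → primary stress on syllable 1.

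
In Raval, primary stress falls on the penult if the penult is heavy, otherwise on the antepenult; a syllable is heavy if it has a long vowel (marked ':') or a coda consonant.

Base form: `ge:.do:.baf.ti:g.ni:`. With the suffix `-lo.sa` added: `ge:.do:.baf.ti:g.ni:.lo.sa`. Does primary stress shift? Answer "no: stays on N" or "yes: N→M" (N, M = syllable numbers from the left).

yes: 4→5

Base `ge:.do:.baf.ti:g.ni:` (5 syllables):
  Weights: 3 baf H, 4 ti:g H, 5 ni: H.
  The penult (syllable 4, ti:g) is heavy, so it takes stress.
  → primary stress on syllable 4.
Suffixed `ge:.do:.baf.ti:g.ni:.lo.sa` (7 syllables):
  Weights: 5 ni: H, 6 lo L, 7 sa L.
  The penult (syllable 6, lo) is light, so stress falls on the antepenult (syllable 5, ni:).
  → primary stress on syllable 5.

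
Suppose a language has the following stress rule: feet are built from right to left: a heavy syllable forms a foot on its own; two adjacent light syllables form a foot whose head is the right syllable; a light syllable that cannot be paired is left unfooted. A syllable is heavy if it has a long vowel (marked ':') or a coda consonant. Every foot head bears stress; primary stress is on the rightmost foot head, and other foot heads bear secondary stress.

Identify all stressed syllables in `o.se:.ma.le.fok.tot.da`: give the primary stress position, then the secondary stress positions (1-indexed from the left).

primary 6, secondary 2, 4, 5

Weights: 1 o L, 2 se: H, 3 ma L, 4 le L, 5 fok H, 6 tot H, 7 da L.
Parse right to left (heavy = foot alone; LL = one foot; stranded L unfooted): o (ˈse:) (ma.ˈle) (ˈfok) (ˈtot) da.
Foot heads: 2, 4, 5, 6.
Primary stress on the rightmost head = syllable 6.
Secondary stress on 2, 4, 5: o.ˌse:.ma.ˌle.ˌfok.ˈtot.da.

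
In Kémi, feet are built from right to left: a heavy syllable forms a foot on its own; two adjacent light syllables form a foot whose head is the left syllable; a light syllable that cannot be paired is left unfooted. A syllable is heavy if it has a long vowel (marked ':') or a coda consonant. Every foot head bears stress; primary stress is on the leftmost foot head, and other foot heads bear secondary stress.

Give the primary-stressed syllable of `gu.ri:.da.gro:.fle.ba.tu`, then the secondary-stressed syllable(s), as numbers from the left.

primary 2, secondary 4, 6

Weights: 1 gu L, 2 ri: H, 3 da L, 4 gro: H, 5 fle L, 6 ba L, 7 tu L.
Parse right to left (heavy = foot alone; LL = one foot; stranded L unfooted): gu (ˈri:) da (ˈgro:) fle (ˈba.tu).
Foot heads: 2, 4, 6.
Primary stress on the leftmost head = syllable 2.
Secondary stress on 4, 6: gu.ˈri:.da.ˌgro:.fle.ˌba.tu.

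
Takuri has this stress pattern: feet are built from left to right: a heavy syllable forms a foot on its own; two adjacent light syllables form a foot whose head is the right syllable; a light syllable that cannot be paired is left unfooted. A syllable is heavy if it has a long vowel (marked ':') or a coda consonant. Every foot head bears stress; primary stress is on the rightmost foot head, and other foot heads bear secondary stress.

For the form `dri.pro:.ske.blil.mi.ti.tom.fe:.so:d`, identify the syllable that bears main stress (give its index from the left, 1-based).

Weights: 1 dri L, 2 pro: H, 3 ske L, 4 blil H, 5 mi L, 6 ti L, 7 tom H, 8 fe: H, 9 so:d H.
Parse left to right (heavy = foot alone; LL = one foot; stranded L unfooted): dri (ˈpro:) ske (ˈblil) (mi.ˈti) (ˈtom) (ˈfe:) (ˈso:d).
Foot heads: 2, 4, 6, 7, 8, 9.
Primary stress on the rightmost head = syllable 9.
Primary stress: syllable 9 → dri.pro:.ske.blil.mi.ti.tom.fe:.ˈso:d.

9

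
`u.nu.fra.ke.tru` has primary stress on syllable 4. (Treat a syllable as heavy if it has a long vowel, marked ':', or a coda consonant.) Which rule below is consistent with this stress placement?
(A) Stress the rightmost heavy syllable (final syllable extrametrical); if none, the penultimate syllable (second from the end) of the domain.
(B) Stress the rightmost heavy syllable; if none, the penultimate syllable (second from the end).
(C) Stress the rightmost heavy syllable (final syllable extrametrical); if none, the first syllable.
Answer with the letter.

B

Rule A → syllable 3 (observed: 4).
Rule B → syllable 4 ✓.
Rule C → syllable 1 (observed: 4).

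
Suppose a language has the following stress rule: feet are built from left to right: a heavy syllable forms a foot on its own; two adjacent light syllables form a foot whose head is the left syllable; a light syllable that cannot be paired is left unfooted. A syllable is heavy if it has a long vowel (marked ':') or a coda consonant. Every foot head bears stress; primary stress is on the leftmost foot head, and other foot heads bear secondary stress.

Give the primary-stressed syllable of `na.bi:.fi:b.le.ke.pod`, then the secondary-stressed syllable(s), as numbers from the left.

Weights: 1 na L, 2 bi: H, 3 fi:b H, 4 le L, 5 ke L, 6 pod H.
Parse left to right (heavy = foot alone; LL = one foot; stranded L unfooted): na (ˈbi:) (ˈfi:b) (ˈle.ke) (ˈpod).
Foot heads: 2, 3, 4, 6.
Primary stress on the leftmost head = syllable 2.
Secondary stress on 3, 4, 6: na.ˈbi:.ˌfi:b.ˌle.ke.ˌpod.

primary 2, secondary 3, 4, 6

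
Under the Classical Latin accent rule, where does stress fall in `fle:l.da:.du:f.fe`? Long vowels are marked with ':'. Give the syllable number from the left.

3

Classical Latin: stress the penult if heavy (long vowel or closed), else the antepenult.
Weights: 2 da: H, 3 du:f H, 4 fe L.
The penult (syllable 3, du:f) is heavy, so it takes stress.
Stress on syllable 3: fle:l.da:.ˈdu:f.fe.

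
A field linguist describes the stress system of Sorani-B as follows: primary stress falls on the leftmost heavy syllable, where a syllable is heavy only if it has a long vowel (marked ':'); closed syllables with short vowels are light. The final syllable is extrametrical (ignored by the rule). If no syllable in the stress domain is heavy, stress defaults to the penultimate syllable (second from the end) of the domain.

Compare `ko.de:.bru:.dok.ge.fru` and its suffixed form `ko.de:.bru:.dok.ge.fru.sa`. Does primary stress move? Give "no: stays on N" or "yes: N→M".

no: stays on 2

Base `ko.de:.bru:.dok.ge.fru` (6 syllables):
  The final syllable (6, fru) is extrametrical; the stress domain is syllables 1–5.
  Weights: 1 ko L, 2 de: H, 3 bru: H, 4 dok L, 5 ge L.
  Heavy syllables in the domain: 2, 3. The leftmost is syllable 2 (de:).
  → primary stress on syllable 2.
Suffixed `ko.de:.bru:.dok.ge.fru.sa` (7 syllables):
  The final syllable (7, sa) is extrametrical; the stress domain is syllables 1–6.
  Weights: 1 ko L, 2 de: H, 3 bru: H, 4 dok L, 5 ge L, 6 fru L.
  Heavy syllables in the domain: 2, 3. The leftmost is syllable 2 (de:).
  → primary stress on syllable 2.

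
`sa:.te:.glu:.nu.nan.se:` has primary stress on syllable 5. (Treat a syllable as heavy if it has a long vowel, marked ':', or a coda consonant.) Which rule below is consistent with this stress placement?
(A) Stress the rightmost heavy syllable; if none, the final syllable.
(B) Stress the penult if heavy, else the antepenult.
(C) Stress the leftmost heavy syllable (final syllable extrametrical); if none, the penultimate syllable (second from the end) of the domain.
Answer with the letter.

Rule A → syllable 6 (observed: 5).
Rule B → syllable 5 ✓.
Rule C → syllable 1 (observed: 5).

B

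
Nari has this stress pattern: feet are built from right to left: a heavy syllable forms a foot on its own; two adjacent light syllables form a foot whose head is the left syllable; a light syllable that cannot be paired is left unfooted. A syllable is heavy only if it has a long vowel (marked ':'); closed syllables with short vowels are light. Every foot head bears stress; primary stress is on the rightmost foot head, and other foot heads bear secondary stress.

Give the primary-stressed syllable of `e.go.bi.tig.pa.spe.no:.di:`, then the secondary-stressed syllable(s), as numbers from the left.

Weights: 1 e L, 2 go L, 3 bi L, 4 tig L, 5 pa L, 6 spe L, 7 no: H, 8 di: H.
Parse right to left (heavy = foot alone; LL = one foot; stranded L unfooted): (ˈe.go) (ˈbi.tig) (ˈpa.spe) (ˈno:) (ˈdi:).
Foot heads: 1, 3, 5, 7, 8.
Primary stress on the rightmost head = syllable 8.
Secondary stress on 1, 3, 5, 7: ˌe.go.ˌbi.tig.ˌpa.spe.ˌno:.ˈdi:.

primary 8, secondary 1, 3, 5, 7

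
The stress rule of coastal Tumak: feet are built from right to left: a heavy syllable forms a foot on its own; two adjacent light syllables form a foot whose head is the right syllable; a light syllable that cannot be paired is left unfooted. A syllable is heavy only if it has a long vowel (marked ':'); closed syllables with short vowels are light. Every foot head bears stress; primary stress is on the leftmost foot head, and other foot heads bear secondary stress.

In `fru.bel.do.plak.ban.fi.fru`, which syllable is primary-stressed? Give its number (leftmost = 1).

Weights: 1 fru L, 2 bel L, 3 do L, 4 plak L, 5 ban L, 6 fi L, 7 fru L.
Parse right to left (heavy = foot alone; LL = one foot; stranded L unfooted): fru (bel.ˈdo) (plak.ˈban) (fi.ˈfru).
Foot heads: 3, 5, 7.
Primary stress on the leftmost head = syllable 3.
Primary stress: syllable 3 → fru.bel.ˈdo.plak.ban.fi.fru.

3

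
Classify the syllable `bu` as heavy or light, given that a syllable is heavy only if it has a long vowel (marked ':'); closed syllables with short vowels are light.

`bu`: short vowel, open (no coda). Short vowel → light.

light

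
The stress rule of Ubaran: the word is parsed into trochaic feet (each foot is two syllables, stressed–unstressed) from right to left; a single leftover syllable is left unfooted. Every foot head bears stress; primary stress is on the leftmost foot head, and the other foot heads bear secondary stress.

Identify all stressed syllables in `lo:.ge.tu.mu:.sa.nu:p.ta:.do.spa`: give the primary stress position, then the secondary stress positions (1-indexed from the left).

Parse right to left into trochaic (ˈσσ) feet: lo: (ˈge.tu) (ˈmu:.sa) (ˈnu:p.ta:) (ˈdo.spa). Syllable 1 is left unfooted.
Foot heads (stressed positions): 2, 4, 6, 8.
End Rule Leftmost: primary stress on the leftmost head = syllable 2.
Secondary stress on 4, 6, 8: lo:.ˈge.tu.ˌmu:.sa.ˌnu:p.ta:.ˌdo.spa.

primary 2, secondary 4, 6, 8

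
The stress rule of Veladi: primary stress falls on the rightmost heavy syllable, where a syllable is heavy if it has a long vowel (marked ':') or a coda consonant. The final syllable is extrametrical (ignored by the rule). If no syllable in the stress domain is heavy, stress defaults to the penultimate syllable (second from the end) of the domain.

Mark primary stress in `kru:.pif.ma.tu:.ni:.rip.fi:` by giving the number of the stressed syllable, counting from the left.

6

The final syllable (7, fi:) is extrametrical; the stress domain is syllables 1–6.
Weights: 1 kru: H, 2 pif H, 3 ma L, 4 tu: H, 5 ni: H, 6 rip H.
Heavy syllables in the domain: 1, 2, 4, 5, 6. The rightmost is syllable 6 (rip).
Primary stress: syllable 6 → kru:.pif.ma.tu:.ni:.ˈrip.fi:.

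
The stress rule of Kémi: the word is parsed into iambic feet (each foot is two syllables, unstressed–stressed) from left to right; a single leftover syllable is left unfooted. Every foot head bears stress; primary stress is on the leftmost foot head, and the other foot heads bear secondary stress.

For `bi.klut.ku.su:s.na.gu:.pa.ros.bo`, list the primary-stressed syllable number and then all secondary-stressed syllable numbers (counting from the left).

primary 2, secondary 4, 6, 8

Parse left to right into iambic (σˈσ) feet: (bi.ˈklut) (ku.ˈsu:s) (na.ˈgu:) (pa.ˈros) bo. Syllable 9 is left unfooted.
Foot heads (stressed positions): 2, 4, 6, 8.
End Rule Leftmost: primary stress on the leftmost head = syllable 2.
Secondary stress on 4, 6, 8: bi.ˈklut.ku.ˌsu:s.na.ˌgu:.pa.ˌros.bo.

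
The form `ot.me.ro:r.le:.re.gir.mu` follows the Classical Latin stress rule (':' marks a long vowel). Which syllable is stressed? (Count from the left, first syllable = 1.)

6

Classical Latin: stress the penult if heavy (long vowel or closed), else the antepenult.
Weights: 5 re L, 6 gir H, 7 mu L.
The penult (syllable 6, gir) is heavy, so it takes stress.
Stress on syllable 6: ot.me.ro:r.le:.re.ˈgir.mu.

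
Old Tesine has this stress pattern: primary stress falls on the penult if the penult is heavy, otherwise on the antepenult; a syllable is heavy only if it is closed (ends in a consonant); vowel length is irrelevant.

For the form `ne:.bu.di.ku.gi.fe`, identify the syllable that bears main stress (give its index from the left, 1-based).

4

Weights: 4 ku L, 5 gi L, 6 fe L.
The penult (syllable 5, gi) is light, so stress falls on the antepenult (syllable 4, ku).
Primary stress: syllable 4 → ne:.bu.di.ˈku.gi.fe.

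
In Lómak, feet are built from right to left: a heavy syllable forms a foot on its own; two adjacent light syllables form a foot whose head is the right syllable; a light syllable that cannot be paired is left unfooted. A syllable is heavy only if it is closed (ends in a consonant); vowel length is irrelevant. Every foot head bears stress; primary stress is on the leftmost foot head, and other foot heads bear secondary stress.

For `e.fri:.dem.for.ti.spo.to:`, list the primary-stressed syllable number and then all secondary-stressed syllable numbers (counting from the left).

Weights: 1 e L, 2 fri: L, 3 dem H, 4 for H, 5 ti L, 6 spo L, 7 to: L.
Parse right to left (heavy = foot alone; LL = one foot; stranded L unfooted): (e.ˈfri:) (ˈdem) (ˈfor) ti (spo.ˈto:).
Foot heads: 2, 3, 4, 7.
Primary stress on the leftmost head = syllable 2.
Secondary stress on 3, 4, 7: e.ˈfri:.ˌdem.ˌfor.ti.spo.ˌto:.

primary 2, secondary 3, 4, 7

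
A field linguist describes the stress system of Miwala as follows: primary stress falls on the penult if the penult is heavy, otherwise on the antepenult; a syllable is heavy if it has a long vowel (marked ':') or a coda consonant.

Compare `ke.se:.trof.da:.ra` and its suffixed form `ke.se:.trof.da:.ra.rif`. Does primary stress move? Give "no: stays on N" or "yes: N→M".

no: stays on 4

Base `ke.se:.trof.da:.ra` (5 syllables):
  Weights: 3 trof H, 4 da: H, 5 ra L.
  The penult (syllable 4, da:) is heavy, so it takes stress.
  → primary stress on syllable 4.
Suffixed `ke.se:.trof.da:.ra.rif` (6 syllables):
  Weights: 4 da: H, 5 ra L, 6 rif H.
  The penult (syllable 5, ra) is light, so stress falls on the antepenult (syllable 4, da:).
  → primary stress on syllable 4.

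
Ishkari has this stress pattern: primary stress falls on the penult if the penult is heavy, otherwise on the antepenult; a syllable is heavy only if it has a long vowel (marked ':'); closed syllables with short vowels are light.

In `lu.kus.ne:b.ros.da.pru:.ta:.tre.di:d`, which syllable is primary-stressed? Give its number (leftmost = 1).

Weights: 7 ta: H, 8 tre L, 9 di:d H.
The penult (syllable 8, tre) is light, so stress falls on the antepenult (syllable 7, ta:).
Primary stress: syllable 7 → lu.kus.ne:b.ros.da.pru:.ˈta:.tre.di:d.

7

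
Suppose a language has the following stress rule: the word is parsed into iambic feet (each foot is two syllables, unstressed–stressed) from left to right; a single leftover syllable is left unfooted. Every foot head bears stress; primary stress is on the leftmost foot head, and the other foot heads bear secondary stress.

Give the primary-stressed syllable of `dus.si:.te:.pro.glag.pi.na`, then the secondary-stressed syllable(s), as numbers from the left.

Parse left to right into iambic (σˈσ) feet: (dus.ˈsi:) (te:.ˈpro) (glag.ˈpi) na. Syllable 7 is left unfooted.
Foot heads (stressed positions): 2, 4, 6.
End Rule Leftmost: primary stress on the leftmost head = syllable 2.
Secondary stress on 4, 6: dus.ˈsi:.te:.ˌpro.glag.ˌpi.na.

primary 2, secondary 4, 6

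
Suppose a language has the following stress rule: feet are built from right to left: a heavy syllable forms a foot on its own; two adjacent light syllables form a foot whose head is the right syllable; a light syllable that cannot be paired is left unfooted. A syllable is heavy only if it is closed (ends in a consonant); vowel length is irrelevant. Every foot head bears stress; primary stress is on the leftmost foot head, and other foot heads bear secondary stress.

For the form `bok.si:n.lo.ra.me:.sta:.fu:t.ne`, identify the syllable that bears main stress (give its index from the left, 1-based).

1

Weights: 1 bok H, 2 si:n H, 3 lo L, 4 ra L, 5 me: L, 6 sta: L, 7 fu:t H, 8 ne L.
Parse right to left (heavy = foot alone; LL = one foot; stranded L unfooted): (ˈbok) (ˈsi:n) (lo.ˈra) (me:.ˈsta:) (ˈfu:t) ne.
Foot heads: 1, 2, 4, 6, 7.
Primary stress on the leftmost head = syllable 1.
Primary stress: syllable 1 → ˈbok.si:n.lo.ra.me:.sta:.fu:t.ne.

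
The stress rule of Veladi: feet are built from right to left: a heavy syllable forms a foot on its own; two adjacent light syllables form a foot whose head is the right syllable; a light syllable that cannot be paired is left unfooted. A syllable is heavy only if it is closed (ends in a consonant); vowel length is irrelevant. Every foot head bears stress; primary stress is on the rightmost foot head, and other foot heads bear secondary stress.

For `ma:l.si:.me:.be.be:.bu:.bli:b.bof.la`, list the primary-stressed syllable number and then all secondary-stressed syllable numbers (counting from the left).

Weights: 1 ma:l H, 2 si: L, 3 me: L, 4 be L, 5 be: L, 6 bu: L, 7 bli:b H, 8 bof H, 9 la L.
Parse right to left (heavy = foot alone; LL = one foot; stranded L unfooted): (ˈma:l) si: (me:.ˈbe) (be:.ˈbu:) (ˈbli:b) (ˈbof) la.
Foot heads: 1, 4, 6, 7, 8.
Primary stress on the rightmost head = syllable 8.
Secondary stress on 1, 4, 6, 7: ˌma:l.si:.me:.ˌbe.be:.ˌbu:.ˌbli:b.ˈbof.la.

primary 8, secondary 1, 4, 6, 7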